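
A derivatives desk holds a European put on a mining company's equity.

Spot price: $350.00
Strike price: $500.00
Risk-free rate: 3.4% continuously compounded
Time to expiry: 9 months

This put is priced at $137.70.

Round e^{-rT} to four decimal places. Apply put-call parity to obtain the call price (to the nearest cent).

exp(−rT) = exp(−0.034·0.75) = 0.9748
Put-call parity: C − P = S − K·e^(−rT) = 350 − 500·0.9748 = 350 − 487.4000 = -137.4000
C = P + (C − P) = 137.70 + (-137.4000) = 0.3000

$0.30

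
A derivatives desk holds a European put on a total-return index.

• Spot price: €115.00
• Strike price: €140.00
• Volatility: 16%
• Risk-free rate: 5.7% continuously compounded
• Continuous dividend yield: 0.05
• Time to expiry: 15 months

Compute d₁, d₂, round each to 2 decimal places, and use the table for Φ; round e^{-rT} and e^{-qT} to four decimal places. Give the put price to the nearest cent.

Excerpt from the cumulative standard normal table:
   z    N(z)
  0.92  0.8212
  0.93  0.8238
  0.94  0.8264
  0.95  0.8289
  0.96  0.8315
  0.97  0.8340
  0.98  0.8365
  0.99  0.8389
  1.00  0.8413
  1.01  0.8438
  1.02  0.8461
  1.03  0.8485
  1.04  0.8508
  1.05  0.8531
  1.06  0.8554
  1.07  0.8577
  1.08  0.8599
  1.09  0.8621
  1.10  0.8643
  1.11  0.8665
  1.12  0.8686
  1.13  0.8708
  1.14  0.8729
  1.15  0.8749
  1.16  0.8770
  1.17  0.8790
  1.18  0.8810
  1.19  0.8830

σ√T = 0.16 × 1.1180 = 0.1789
d₁ = [ln(115/140) + (0.057 − 0.05 + ½·0.16²)·1.25] / (σ√T) = (-0.1967 + 0.0247) / 0.1789 = -0.9613 → -0.96
d₂ = -0.9613 − 0.1789 = -1.1402 → -1.14
exp(−qT) = exp(−0.05·1.25) = 0.9394;  exp(−rT) = exp(−0.057·1.25) = 0.9312
N(−d₂) = N(1.14) = 0.8729;  N(−d₁) = N(0.96) = 0.8315
P = 140·0.9312·0.8729 − 115·0.9394·0.8315 = 113.7982 − 89.8278 = 23.9705

€23.97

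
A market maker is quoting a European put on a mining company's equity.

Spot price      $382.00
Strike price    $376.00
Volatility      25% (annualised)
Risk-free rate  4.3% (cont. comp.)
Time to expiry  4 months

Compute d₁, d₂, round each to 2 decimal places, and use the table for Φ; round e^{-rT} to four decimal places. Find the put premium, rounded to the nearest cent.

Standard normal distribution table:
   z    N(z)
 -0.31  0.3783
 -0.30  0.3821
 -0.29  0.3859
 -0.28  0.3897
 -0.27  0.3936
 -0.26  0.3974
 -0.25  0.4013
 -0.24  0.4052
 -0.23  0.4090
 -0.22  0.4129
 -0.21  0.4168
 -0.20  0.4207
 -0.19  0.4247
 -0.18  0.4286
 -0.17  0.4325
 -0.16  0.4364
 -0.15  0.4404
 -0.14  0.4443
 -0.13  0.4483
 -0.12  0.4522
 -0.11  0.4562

σ√T = 0.25 × 0.5774 = 0.1443
d₁ = [ln(382/376) + (0.043 + 0.25²/2)·0.3333] / 0.1443 = [0.0158 + 0.0247] / 0.1443 = 0.2812 → 0.28
d₂ = d₁ − σ√T = 0.2812 − 0.1443 = 0.1368 → 0.14
exp(−rT) = exp(−0.043·0.3333) = 0.9858
P = 376·0.9858·N(-0.14) − 382·N(-0.28) = 376·0.9858·0.4443 − 382·0.3897 = 164.6846 − 148.8654 = 15.8192

$15.82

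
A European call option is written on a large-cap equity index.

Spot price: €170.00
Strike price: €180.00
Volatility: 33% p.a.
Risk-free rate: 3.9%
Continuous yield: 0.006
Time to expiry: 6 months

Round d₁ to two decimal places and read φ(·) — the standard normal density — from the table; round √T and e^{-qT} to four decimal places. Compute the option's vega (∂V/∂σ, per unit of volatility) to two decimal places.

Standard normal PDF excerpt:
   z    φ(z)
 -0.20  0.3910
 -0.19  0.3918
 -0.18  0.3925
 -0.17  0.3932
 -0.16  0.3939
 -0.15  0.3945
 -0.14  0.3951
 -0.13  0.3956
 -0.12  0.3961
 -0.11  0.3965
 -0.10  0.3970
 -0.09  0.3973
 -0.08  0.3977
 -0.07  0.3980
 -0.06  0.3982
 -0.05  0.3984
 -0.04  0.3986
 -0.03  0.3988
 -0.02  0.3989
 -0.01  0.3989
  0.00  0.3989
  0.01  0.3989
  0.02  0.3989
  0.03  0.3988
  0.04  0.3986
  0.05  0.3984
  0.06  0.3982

47.72

σ√T = 0.33·√0.5 = 0.2333
d₁ = [ln(170/180) + (0.039 − 0.006 + 0.33²/2)·0.5] / 0.2333 = [-0.0572 + 0.0437] / 0.2333 = -0.0576 which rounds to -0.06
√T = √0.5 = 0.7071
φ(d₁) = φ(-0.06) = 0.3982
e^(−qT) = e^(−0.006·0.5) = 0.9970
vega = S·e^(−qT)·φ(d₁)·√T = 170·0.9970·0.3982·0.7071 = 47.7228
(Vega is the same for a European call and put with the same parameters.)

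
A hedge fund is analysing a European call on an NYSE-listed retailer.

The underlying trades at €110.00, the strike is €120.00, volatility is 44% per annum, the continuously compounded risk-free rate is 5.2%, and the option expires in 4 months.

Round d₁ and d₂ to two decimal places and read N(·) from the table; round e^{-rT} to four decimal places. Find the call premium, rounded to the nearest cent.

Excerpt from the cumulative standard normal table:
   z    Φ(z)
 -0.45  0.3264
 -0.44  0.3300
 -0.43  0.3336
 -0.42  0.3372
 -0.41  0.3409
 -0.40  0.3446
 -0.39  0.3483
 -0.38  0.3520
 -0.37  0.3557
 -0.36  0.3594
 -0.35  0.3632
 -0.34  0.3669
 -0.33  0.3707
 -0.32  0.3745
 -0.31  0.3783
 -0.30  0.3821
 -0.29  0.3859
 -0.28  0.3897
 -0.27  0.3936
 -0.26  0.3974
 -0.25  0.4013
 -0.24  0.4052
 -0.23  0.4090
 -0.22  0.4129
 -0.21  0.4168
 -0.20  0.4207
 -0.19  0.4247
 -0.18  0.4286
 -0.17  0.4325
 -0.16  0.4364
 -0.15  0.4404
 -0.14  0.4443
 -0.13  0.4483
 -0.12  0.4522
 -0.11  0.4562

σ√T = 0.44·√0.3333 = 0.2540
d₁ = [ln(110/120) + (0.052 + 0.44²/2)·0.3333] / 0.2540 = [-0.0870 + 0.0496] / 0.2540 = -0.1473 which rounds to -0.15
d₂ = d₁ − σ√T = -0.1473 − 0.2540 = -0.4013 which rounds to -0.40
exp(−rT) = exp(−0.052·0.3333) = 0.9828
N(d₁) = N(-0.15) = 0.4404;  N(d₂) = N(-0.40) = 0.3446
C = 110·0.4404 − 120·0.9828·0.3446 = 48.4440 − 40.6407 = 7.8033

€7.80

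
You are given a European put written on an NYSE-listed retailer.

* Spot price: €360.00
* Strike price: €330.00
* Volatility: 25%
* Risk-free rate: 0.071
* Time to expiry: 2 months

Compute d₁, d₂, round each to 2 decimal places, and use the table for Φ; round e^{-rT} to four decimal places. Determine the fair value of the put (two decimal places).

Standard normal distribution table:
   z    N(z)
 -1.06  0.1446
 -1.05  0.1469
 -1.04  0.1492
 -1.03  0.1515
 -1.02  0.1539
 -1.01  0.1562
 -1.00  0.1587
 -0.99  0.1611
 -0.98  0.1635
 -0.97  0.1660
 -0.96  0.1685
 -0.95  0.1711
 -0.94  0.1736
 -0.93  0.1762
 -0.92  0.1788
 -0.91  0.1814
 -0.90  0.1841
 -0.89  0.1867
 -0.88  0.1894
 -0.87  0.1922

€2.90

T = 0.1667;  σ√T = 0.1021
d₁ = [ln(360/330) + (0.071 + ½·0.25²)·0.1667] / (σ√T) = (0.0870 + 0.0170) / 0.1021 = 1.0195 → 1.02
d₂ = 1.0195 − 0.1021 = 0.9174 → 0.92
e^(−rT) = e^(−0.071·0.1667) = 0.9882
P = 330·0.9882·N(-0.92) − 360·N(-1.02) = 330·0.9882·0.1788 − 360·0.1539 = 58.3078 − 55.4040 = 2.9038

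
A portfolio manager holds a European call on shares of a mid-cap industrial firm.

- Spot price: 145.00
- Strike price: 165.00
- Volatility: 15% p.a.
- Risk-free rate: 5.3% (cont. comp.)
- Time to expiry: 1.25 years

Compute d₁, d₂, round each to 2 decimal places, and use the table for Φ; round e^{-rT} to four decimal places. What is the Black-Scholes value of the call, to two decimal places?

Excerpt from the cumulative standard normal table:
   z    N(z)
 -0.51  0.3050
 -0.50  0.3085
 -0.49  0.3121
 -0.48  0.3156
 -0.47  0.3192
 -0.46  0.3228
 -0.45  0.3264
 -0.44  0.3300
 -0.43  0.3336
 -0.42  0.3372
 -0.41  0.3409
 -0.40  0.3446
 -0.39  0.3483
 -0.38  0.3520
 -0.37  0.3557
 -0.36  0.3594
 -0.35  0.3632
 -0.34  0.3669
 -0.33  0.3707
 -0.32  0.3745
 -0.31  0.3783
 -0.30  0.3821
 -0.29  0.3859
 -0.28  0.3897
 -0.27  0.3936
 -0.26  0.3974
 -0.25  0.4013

6.11

T = 1.25;  σ√T = 0.1677
d₁ = [ln(145/165) + (0.053 + ½·0.15²)·1.25] / (σ√T) = (-0.1292 + 0.0803) / 0.1677 = -0.2916 ⇒ -0.29
d₂ = -0.2916 − 0.1677 = -0.4593 ⇒ -0.46
exp(−rT) = exp(−0.053·1.25) = 0.9359
N(d₁) = N(-0.29) = 0.3859;  N(d₂) = N(-0.46) = 0.3228
C = 145·0.3859 − 165·0.9359·0.3228 = 55.9555 − 49.8479 = 6.1076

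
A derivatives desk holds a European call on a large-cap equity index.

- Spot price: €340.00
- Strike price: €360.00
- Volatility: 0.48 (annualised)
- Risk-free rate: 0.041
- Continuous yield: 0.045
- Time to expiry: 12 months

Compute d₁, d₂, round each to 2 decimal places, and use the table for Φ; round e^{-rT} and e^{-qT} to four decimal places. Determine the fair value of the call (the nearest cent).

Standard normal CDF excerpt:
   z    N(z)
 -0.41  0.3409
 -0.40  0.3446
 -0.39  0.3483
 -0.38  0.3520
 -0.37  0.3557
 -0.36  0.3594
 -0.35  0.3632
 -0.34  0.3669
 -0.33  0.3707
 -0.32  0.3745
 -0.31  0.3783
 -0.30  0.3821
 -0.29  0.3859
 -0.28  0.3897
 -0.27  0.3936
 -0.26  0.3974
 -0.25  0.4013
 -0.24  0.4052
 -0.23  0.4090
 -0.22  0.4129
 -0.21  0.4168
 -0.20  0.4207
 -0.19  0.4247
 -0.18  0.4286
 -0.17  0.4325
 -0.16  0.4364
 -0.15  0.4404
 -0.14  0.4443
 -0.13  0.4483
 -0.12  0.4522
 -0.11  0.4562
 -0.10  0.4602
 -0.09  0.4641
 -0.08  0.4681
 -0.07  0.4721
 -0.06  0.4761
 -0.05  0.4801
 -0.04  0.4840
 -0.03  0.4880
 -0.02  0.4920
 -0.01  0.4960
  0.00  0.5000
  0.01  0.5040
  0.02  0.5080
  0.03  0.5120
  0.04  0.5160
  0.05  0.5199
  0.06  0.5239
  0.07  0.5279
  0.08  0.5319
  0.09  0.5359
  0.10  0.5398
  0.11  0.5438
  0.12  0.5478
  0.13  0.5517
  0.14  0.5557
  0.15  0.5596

€53.85

σ√T = 0.48·√1 = 0.4800
d₁ = [ln(340/360) + (0.041 − 0.045 + 0.48²/2)·1] / 0.4800 = [-0.0572 + 0.1112] / 0.4800 = 0.1126 which rounds to 0.11
d₂ = d₁ − σ√T = 0.1126 − 0.4800 = -0.3674 which rounds to -0.37
exp(−qT) = exp(−0.045·1) = 0.9560;  exp(−rT) = exp(−0.041·1) = 0.9598
N(d₁) = N(0.11) = 0.5438;  N(d₂) = N(-0.37) = 0.3557
C = 340·0.9560·0.5438 − 360·0.9598·0.3557 = 176.7568 − 122.9043 = 53.8524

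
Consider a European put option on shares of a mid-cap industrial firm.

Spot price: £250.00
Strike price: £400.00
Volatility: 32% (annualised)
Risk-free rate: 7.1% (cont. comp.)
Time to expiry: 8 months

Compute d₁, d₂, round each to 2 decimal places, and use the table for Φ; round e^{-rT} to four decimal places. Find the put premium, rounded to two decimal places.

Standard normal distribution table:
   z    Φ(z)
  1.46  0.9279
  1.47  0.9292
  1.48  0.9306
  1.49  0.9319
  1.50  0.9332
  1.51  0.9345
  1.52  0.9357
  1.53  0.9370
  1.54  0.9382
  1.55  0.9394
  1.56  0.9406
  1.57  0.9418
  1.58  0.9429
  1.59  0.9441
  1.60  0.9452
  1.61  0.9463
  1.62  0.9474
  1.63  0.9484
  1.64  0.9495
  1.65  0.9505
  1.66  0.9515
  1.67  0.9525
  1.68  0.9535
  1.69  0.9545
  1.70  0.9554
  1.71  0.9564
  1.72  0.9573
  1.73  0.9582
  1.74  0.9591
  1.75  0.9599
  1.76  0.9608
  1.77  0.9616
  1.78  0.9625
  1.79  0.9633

£133.25

σ√T = 0.32·√0.6667 = 0.2613
d₁ = [ln(250/400) + (0.071 + ½·0.32²)·0.6667] / (σ√T) = (-0.4700 + 0.0815) / 0.2613 = -1.4871 ⇒ -1.49
d₂ = -1.4871 − 0.2613 = -1.7483 ⇒ -1.75
exp(−rT) = exp(−0.071·0.6667) = 0.9538
P = 400·0.9538·N(1.75) − 250·N(1.49) = 400·0.9538·0.9599 − 250·0.9319 = 366.2210 − 232.9750 = 133.2460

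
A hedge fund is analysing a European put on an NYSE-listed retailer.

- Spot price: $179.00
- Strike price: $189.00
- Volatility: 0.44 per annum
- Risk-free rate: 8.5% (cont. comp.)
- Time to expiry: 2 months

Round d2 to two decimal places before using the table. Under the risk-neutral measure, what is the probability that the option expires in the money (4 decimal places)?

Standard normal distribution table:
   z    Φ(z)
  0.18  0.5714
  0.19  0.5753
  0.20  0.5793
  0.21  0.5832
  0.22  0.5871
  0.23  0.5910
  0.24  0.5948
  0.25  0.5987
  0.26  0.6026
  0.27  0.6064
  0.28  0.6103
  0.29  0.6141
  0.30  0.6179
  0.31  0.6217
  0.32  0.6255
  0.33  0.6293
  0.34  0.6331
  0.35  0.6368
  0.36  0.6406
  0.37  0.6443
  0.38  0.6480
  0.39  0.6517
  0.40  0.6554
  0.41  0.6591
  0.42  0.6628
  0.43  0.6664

0.6217

σ√T = 0.44 × 0.4082 = 0.1796
d₁ = [ln(179/189) + (0.085 + ½·0.44²)·0.1667] / (σ√T) = (-0.0544 + 0.0303) / 0.1796 = -0.1339 ≈ -0.13
d₂ = -0.1339 − 0.1796 = -0.3136 ≈ -0.31
Risk-neutral Pr[S_T < K] = N(−d₂) = N(0.31) = 0.6217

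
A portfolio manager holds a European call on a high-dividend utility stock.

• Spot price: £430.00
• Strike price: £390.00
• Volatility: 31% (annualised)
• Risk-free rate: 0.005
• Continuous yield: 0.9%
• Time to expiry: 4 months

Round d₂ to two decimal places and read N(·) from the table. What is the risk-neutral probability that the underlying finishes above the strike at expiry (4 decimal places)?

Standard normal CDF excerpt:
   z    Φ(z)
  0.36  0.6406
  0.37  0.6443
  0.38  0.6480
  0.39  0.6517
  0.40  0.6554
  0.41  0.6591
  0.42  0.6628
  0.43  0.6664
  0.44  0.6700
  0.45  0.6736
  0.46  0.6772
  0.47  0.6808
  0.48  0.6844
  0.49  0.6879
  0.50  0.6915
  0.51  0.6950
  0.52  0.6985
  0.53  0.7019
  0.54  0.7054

0.6736

σ√T = 0.31 × 0.5774 = 0.1790
d₁ = [ln(430/390) + (0.005 − 0.009 + 0.31²/2)·0.3333] / 0.1790 = [0.0976 + 0.0147] / 0.1790 = 0.6276 → 0.63
d₂ = d₁ − σ√T = 0.6276 − 0.1790 = 0.4486 → 0.45
Pr(exercise) under Q = N(d₂) = 0.6736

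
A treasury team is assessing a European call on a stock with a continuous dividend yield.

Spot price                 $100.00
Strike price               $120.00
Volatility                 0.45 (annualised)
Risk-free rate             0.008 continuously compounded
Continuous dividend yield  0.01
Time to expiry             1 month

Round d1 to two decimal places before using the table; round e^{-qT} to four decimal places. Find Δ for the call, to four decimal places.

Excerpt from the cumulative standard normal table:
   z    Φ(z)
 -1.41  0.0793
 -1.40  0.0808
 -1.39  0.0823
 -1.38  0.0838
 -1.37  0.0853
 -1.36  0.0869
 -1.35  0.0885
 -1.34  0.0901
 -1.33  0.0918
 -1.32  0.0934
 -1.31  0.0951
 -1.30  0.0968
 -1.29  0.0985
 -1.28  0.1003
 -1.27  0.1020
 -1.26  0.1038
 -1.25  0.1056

σ√T = 0.45 × 0.2887 = 0.1299
d₁ = [ln(100/120) + (0.008 − 0.01 + 0.45²/2)·0.08333] / 0.1299 = [-0.1823 + 0.0083] / 0.1299 = -1.3398 which rounds to -1.34
N(d₁) = N(-1.34) = 0.0901
Δ_call = e^(−qT)·N(d₁) = 0.9992·0.0901 = 0.0900

0.0900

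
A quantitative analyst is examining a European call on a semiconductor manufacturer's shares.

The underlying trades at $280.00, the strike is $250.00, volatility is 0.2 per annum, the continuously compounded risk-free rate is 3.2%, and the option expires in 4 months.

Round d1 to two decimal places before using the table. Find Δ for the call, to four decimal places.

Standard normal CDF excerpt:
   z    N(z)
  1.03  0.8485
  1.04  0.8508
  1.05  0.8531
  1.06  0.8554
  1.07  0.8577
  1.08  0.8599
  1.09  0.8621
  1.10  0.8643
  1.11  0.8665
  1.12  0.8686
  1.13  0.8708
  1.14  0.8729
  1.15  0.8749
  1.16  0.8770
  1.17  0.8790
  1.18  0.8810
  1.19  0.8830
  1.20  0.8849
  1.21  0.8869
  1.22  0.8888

T = 0.3333;  σ√T = 0.1155
d₁ = [ln(280/250) + (0.032 + 0.2²/2)·0.3333] / 0.1155 = [0.1133 + 0.0173] / 0.1155 = 1.1316 which rounds to 1.13
N(d₁) = N(1.13) = 0.8708
Δ_call = N(d₁) = 0.8708

0.8708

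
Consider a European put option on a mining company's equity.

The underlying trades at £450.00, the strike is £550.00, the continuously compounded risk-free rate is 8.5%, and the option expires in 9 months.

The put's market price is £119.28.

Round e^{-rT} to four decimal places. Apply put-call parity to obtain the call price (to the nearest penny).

e^(−rT) = e^(−0.085·0.75) = 0.9382
Put-call parity: C − P = S − K·e^(−rT) = 450 − 550·0.9382 = 450 − 516.0100 = -66.0100
C = P + (C − P) = 119.28 + (-66.0100) = 53.2700

£53.27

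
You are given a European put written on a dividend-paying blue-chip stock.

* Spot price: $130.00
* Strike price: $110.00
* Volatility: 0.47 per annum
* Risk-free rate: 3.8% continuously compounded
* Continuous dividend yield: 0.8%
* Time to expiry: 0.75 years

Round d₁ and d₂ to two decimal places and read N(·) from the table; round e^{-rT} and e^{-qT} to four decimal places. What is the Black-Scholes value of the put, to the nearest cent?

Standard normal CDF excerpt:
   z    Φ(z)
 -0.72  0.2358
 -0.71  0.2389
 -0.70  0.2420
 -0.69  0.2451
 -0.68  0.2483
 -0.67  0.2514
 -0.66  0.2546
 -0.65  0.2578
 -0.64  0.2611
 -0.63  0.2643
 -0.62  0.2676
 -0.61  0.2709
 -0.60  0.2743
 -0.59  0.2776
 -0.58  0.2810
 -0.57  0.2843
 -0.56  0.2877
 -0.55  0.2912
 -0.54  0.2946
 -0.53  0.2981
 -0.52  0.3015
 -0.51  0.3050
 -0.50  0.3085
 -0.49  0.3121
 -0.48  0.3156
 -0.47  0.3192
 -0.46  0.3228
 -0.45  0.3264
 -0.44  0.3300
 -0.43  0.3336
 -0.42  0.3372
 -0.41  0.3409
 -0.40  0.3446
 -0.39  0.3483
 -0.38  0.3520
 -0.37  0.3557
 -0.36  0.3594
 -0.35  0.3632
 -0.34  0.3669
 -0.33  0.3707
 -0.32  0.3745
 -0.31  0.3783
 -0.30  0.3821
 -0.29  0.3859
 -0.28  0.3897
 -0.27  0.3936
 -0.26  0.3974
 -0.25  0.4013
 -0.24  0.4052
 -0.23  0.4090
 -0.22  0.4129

T = 0.75;  σ√T = 0.4070
ln(S/K) + (r − q + σ²/2)T = ln(130/110) + (0.038 − 0.008 + 0.47²/2)·0.75 = 0.1671 + 0.1053 = 0.2724
d₁ = 0.2724 / 0.4070 = 0.6692 ≈ 0.67
d₂ = d₁ − σ√T = 0.6692 − 0.4070 = 0.2622 ≈ 0.26
exp(−qT) = exp(−0.008·0.75) = 0.9940;  exp(−rT) = exp(−0.038·0.75) = 0.9719
N(−d₂) = N(-0.26) = 0.3974;  N(−d₁) = N(-0.67) = 0.2514
P = 110·0.9719·0.3974 − 130·0.9940·0.2514 = 42.4856 − 32.4859 = 9.9997

$10.00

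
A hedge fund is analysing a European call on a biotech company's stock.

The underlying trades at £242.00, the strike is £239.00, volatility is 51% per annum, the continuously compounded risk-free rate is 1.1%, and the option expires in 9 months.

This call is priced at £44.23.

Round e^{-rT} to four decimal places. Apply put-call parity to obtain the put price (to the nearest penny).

£39.27

e^(−rT) = e^(−0.011·0.75) = 0.9918
Put-call parity: C − P = S − K·e^(−rT) = 242 − 239·0.9918 = 242 − 237.0402 = 4.9598
P = C − (C − P) = 44.23 − (4.9598) = 39.2702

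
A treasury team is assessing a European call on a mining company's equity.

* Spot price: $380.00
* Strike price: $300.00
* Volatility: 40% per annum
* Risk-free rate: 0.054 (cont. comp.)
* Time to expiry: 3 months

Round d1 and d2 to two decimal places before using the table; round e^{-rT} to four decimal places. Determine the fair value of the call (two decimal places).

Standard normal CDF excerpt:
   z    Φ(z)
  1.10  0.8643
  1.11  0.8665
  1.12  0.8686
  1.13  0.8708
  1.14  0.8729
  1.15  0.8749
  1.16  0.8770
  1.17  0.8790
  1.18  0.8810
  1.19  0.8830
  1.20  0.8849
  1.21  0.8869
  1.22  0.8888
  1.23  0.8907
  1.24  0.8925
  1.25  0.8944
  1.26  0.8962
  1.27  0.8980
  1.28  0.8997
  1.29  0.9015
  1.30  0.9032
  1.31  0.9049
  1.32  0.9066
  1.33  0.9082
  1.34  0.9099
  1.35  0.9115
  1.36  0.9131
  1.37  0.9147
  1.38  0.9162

$87.42

T = 0.25;  σ√T = 0.2000
d₁ = [ln(380/300) + (0.054 + ½·0.4²)·0.25] / (σ√T) = (0.2364 + 0.0335) / 0.2000 = 1.3494 which rounds to 1.35
d₂ = 1.3494 − 0.2000 = 1.1494 which rounds to 1.15
exp(−rT) = exp(−0.054·0.25) = 0.9866
N(d₁) = N(1.35) = 0.9115;  N(d₂) = N(1.15) = 0.8749
C = 380·0.9115 − 300·0.9866·0.8749 = 346.3700 − 258.9529 = 87.4171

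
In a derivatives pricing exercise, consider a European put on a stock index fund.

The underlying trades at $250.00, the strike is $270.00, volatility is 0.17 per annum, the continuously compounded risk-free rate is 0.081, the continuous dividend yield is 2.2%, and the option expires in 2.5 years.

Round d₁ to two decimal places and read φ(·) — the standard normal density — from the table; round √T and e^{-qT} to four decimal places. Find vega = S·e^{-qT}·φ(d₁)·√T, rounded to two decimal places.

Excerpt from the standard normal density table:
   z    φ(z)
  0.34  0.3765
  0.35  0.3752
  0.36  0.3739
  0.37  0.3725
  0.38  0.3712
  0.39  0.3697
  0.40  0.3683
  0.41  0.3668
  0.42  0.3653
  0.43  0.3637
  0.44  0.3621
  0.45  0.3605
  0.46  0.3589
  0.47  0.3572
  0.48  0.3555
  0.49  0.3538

σ√T = 0.17 × 1.5811 = 0.2688
d₁ = [ln(250/270) + (0.081 − 0.022 + 0.17²/2)·2.5] / 0.2688 = [-0.0770 + 0.1836] / 0.2688 = 0.3968 ⇒ 0.40
√T = √2.5 = 1.5811
φ(d₁) = φ(0.40) = 0.3683
e^(−qT) = e^(−0.022·2.5) = 0.9465
vega = S·e^(−qT)·φ(d₁)·√T = 250·0.9465·0.3683·1.5811 = 137.7913

137.79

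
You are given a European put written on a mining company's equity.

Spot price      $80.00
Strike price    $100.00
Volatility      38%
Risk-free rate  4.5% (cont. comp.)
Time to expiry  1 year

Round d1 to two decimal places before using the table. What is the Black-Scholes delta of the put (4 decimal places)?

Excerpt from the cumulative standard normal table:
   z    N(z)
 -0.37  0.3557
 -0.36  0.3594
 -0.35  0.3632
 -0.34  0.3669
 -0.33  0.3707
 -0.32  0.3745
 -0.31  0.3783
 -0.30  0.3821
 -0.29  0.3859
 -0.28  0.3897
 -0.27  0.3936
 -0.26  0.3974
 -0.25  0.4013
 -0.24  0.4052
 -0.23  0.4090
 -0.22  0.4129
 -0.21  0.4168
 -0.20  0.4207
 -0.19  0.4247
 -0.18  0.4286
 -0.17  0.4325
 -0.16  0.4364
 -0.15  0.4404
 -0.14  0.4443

σ√T = 0.38 × 1.0000 = 0.3800
d₁ = [ln(80/100) + (0.045 + ½·0.38²)·1] / (σ√T) = (-0.2231 + 0.1172) / 0.3800 = -0.2788 → -0.28
N(d₁) = N(-0.28) = 0.3897
Δ_put = N(d₁) − 1 = 0.3897 − 1 = -0.6103

-0.6103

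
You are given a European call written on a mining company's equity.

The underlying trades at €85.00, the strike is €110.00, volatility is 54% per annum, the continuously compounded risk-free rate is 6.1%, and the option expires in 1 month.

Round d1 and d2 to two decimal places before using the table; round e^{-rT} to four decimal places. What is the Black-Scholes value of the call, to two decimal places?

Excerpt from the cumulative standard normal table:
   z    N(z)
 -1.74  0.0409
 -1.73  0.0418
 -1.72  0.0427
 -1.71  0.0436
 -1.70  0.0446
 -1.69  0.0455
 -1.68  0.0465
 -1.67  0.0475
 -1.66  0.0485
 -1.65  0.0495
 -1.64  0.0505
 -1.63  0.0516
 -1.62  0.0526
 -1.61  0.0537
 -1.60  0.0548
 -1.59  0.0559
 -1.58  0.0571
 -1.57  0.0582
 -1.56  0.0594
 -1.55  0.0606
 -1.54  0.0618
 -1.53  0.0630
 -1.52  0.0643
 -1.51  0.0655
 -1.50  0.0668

σ√T = 0.54 × 0.2887 = 0.1559
d₁ = [ln(85/110) + (0.061 + 0.54²/2)·0.08333] / 0.1559 = [-0.2578 + 0.0172] / 0.1559 = -1.5434 ≈ -1.54
d₂ = d₁ − σ√T = -1.5434 − 0.1559 = -1.6993 ≈ -1.70
exp(−rT) = exp(−0.061·0.08333) = 0.9949
N(d₁) = N(-1.54) = 0.0618;  N(d₂) = N(-1.70) = 0.0446
C = 85·0.0618 − 110·0.9949·0.0446 = 5.2530 − 4.8810 = 0.3720

€0.37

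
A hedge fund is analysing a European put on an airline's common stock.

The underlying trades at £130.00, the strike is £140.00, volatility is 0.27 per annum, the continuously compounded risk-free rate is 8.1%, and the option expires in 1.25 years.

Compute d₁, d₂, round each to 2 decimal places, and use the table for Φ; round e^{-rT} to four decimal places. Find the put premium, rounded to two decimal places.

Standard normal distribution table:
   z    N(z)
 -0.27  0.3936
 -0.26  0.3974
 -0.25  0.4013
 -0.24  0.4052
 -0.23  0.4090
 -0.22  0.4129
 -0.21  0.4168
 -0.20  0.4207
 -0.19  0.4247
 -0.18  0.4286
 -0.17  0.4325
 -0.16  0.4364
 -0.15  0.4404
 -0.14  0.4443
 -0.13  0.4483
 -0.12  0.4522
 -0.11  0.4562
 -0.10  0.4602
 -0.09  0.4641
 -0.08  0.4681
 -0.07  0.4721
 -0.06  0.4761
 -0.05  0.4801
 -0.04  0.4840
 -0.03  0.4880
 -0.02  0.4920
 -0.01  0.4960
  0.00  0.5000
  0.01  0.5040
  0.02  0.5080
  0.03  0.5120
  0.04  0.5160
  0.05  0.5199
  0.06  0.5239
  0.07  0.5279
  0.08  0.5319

£13.61

σ√T = 0.27 × 1.1180 = 0.3019
d₁ = [ln(130/140) + (0.081 + 0.27²/2)·1.25] / 0.3019 = [-0.0741 + 0.1468] / 0.3019 = 0.2408 ≈ 0.24
d₂ = d₁ − σ√T = 0.2408 − 0.3019 = -0.0610 ≈ -0.06
e^(−rT) = e^(−0.081·1.25) = 0.9037
N(−d₂) = N(0.06) = 0.5239;  N(−d₁) = N(-0.24) = 0.4052
P = 140·0.9037·0.5239 − 130·0.4052 = 66.2828 − 52.6760 = 13.6068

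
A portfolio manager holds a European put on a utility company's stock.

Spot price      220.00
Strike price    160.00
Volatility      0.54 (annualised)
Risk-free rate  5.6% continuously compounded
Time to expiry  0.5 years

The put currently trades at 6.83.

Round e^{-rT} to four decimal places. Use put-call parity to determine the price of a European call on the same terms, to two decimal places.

71.25

exp(−rT) = exp(−0.056·0.5) = 0.9724
Put-call parity: C − P = S − K·e^(−rT) = 220 − 160·0.9724 = 220 − 155.5840 = 64.4160
C = P + (C − P) = 6.83 + (64.4160) = 71.2460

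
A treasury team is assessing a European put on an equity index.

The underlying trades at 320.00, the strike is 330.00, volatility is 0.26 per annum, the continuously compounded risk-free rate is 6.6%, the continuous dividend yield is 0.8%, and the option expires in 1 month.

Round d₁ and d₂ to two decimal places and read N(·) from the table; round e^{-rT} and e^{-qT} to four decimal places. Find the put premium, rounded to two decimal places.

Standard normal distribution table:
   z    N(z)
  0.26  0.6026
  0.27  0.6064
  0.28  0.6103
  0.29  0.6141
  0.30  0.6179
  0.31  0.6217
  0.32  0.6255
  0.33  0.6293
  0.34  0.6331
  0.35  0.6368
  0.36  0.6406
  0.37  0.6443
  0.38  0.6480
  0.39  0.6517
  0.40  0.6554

T = 0.08333;  σ√T = 0.0751
ln(S/K) + (r − q + σ²/2)T = ln(320/330) + (0.066 − 0.008 + 0.26²/2)·0.08333 = -0.0308 + 0.0077 = -0.0231
d₁ = -0.0231 / 0.0751 = -0.3081 → -0.31
d₂ = d₁ − σ√T = -0.3081 − 0.0751 = -0.3831 → -0.38
exp(−qT) = exp(−0.008·0.08333) = 0.9993;  exp(−rT) = exp(−0.066·0.08333) = 0.9945
N(−d₂) = N(0.38) = 0.6480;  N(−d₁) = N(0.31) = 0.6217
P = 330·0.9945·0.6480 − 320·0.9993·0.6217 = 212.6639 − 198.8047 = 13.8591

13.86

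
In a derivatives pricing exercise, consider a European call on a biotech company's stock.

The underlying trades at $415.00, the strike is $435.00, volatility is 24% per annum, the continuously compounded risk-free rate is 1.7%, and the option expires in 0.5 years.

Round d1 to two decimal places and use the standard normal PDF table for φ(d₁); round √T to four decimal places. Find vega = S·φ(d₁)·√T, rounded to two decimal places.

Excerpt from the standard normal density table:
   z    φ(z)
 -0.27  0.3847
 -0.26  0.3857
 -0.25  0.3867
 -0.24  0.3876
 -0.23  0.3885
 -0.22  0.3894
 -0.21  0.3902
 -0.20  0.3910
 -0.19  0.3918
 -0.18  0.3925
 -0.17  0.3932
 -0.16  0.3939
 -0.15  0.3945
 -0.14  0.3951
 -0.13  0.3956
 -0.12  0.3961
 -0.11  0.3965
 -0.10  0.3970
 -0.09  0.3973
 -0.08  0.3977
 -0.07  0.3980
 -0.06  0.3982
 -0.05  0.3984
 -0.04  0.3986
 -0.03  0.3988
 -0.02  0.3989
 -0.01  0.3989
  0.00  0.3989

σ√T = 0.24·√0.5 = 0.1697
d₁ = [ln(415/435) + (0.017 + ½·0.24²)·0.5] / (σ√T) = (-0.0471 + 0.0229) / 0.1697 = -0.1424 ≈ -0.14
√T = √0.5 = 0.7071
φ(d₁) = φ(-0.14) = 0.3951
vega = S·φ(d₁)·√T = 415·0.3951·0.7071 = 115.9407

115.94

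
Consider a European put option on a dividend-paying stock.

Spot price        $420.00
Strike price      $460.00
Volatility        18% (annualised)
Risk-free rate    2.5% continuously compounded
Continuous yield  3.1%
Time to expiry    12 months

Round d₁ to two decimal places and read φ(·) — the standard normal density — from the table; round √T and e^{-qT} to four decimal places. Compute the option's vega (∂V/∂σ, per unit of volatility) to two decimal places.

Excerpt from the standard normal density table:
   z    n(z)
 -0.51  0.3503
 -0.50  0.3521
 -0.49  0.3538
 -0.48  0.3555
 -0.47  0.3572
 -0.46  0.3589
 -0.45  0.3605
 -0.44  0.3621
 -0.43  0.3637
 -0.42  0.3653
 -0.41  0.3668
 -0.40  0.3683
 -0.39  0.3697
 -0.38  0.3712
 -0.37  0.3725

146.79

T = 1;  σ√T = 0.1800
d₁ = [ln(420/460) + (0.025 − 0.031 + 0.18²/2)·1] / 0.1800 = [-0.0910 + 0.0102] / 0.1800 = -0.4487 which rounds to -0.45
√T = √1 = 1.0000
φ(d₁) = φ(-0.45) = 0.3605
e^(−qT) = e^(−0.031·1) = 0.9695
vega = S·e^(−qT)·φ(d₁)·√T = 420·0.9695·0.3605·1.0000 = 146.7920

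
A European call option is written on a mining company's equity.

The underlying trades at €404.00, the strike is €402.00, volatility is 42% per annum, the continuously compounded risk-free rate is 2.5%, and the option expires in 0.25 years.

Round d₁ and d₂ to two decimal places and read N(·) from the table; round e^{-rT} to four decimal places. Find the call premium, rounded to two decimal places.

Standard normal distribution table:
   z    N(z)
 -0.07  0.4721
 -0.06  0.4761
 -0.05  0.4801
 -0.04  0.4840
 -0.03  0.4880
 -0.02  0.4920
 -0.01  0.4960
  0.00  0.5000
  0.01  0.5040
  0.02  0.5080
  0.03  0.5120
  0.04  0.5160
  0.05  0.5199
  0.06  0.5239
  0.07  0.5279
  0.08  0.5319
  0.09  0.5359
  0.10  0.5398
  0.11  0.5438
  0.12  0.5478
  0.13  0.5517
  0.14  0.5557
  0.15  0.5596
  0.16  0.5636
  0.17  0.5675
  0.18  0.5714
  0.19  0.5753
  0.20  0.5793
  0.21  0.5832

T = 0.25;  σ√T = 0.2100
ln(S/K) + (r + σ²/2)T = ln(404/402) + (0.025 + 0.42²/2)·0.25 = 0.0050 + 0.0283 = 0.0333
d₁ = 0.0333 / 0.2100 = 0.1584 which rounds to 0.16
d₂ = d₁ − σ√T = 0.1584 − 0.2100 = -0.0516 which rounds to -0.05
exp(−rT) = exp(−0.025·0.25) = 0.9938
N(d₁) = N(0.16) = 0.5636;  N(d₂) = N(-0.05) = 0.4801
C = 404·0.5636 − 402·0.9938·0.4801 = 227.6944 − 191.8036 = 35.8908

€35.89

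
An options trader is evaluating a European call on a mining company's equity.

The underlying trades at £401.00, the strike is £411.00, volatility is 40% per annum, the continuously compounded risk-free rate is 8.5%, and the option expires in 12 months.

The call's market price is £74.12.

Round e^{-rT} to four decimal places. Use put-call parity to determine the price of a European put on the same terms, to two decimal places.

£50.62

exp(−rT) = exp(−0.085·1) = 0.9185
Put-call parity: C − P = S − K·e^(−rT) = 401 − 411·0.9185 = 401 − 377.5035 = 23.4965
P = C − (C − P) = 74.12 − (23.4965) = 50.6235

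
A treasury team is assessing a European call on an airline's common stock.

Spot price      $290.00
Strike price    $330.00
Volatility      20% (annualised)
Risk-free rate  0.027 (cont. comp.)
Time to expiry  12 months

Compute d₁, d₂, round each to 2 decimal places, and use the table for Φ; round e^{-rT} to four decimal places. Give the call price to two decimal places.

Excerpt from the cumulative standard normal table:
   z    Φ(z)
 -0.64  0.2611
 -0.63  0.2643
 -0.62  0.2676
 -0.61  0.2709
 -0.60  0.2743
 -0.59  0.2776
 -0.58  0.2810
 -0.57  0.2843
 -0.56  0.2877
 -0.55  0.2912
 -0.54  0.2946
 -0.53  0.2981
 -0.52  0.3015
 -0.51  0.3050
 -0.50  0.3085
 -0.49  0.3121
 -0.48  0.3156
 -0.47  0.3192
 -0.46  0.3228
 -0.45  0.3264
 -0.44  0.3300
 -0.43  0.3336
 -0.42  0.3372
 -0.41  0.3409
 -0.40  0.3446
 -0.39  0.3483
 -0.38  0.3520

$11.84

T = 1;  σ√T = 0.2000
d₁ = [ln(290/330) + (0.027 + 0.2²/2)·1] / 0.2000 = [-0.1292 + 0.0470] / 0.2000 = -0.4111 → -0.41
d₂ = d₁ − σ√T = -0.4111 − 0.2000 = -0.6111 → -0.61
e^(−rT) = e^(−0.027·1) = 0.9734
C = 290·N(-0.41) − 330·0.9734·N(-0.61) = 290·0.3409 − 330·0.9734·0.2709 = 98.8610 − 87.0190 = 11.8420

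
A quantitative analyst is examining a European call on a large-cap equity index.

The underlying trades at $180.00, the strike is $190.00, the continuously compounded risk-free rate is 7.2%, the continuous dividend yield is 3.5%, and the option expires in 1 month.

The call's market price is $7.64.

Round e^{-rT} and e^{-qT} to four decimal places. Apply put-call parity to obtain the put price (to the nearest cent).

$17.02

exp(−qT) = exp(−0.035·0.08333) = 0.9971;  exp(−rT) = exp(−0.072·0.08333) = 0.9940
Put-call parity: C − P = S·e^(−qT) − K·e^(−rT) = 180·0.9971 − 190·0.9940 = 179.4780 − 188.8600 = -9.3820
P = C − (C − P) = 7.64 − (-9.3820) = 17.0220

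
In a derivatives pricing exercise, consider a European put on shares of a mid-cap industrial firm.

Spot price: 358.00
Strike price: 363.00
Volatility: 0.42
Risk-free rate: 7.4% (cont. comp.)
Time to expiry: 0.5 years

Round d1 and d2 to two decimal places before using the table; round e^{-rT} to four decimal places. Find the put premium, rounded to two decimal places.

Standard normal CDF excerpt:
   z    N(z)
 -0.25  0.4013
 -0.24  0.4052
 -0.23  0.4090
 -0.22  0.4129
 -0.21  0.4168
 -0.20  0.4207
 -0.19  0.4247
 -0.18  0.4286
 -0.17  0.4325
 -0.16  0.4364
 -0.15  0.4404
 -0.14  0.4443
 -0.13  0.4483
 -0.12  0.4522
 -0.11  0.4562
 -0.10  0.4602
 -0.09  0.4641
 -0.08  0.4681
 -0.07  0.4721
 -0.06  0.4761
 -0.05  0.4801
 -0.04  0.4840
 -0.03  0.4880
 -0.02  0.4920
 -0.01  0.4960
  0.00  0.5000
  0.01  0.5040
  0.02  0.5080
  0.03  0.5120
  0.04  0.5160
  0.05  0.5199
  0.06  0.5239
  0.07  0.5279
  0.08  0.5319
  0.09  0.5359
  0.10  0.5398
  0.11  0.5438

38.25

σ√T = 0.42·√0.5 = 0.2970
ln(S/K) + (r + σ²/2)T = ln(358/363) + (0.074 + 0.42²/2)·0.5 = -0.0139 + 0.0811 = 0.0672
d₁ = 0.0672 / 0.2970 = 0.2264 ≈ 0.23
d₂ = d₁ − σ√T = 0.2264 − 0.2970 = -0.0706 ≈ -0.07
e^(−rT) = e^(−0.074·0.5) = 0.9637
P = 363·0.9637·N(0.07) − 358·N(-0.23) = 363·0.9637·0.5279 − 358·0.4090 = 184.6716 − 146.4220 = 38.2496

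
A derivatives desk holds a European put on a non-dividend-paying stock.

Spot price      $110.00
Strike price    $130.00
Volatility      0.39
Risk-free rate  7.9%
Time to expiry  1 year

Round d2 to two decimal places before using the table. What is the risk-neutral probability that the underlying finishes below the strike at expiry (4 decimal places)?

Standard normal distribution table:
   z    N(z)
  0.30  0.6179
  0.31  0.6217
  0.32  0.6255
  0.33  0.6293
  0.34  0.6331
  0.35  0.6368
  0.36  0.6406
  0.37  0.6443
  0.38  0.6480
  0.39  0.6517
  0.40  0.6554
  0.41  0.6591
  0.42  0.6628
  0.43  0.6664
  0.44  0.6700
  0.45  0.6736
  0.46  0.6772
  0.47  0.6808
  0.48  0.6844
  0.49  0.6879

0.6628

T = 1;  σ√T = 0.3900
d₁ = [ln(110/130) + (0.079 + 0.39²/2)·1] / 0.3900 = [-0.1671 + 0.1551] / 0.3900 = -0.0308 which rounds to -0.03
d₂ = d₁ − σ√T = -0.0308 − 0.3900 = -0.4208 which rounds to -0.42
Risk-neutral Pr[S_T < K] = N(−d₂) = N(0.42) = 0.6628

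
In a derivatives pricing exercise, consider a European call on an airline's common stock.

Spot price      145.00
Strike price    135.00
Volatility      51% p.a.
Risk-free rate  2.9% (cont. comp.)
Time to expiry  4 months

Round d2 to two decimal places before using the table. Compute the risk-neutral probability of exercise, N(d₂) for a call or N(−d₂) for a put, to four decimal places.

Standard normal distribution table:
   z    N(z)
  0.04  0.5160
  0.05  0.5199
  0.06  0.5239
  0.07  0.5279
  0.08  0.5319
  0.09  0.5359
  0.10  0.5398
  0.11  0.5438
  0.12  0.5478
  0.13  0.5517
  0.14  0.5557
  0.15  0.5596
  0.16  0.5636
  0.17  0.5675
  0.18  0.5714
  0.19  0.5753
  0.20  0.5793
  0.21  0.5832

0.5517

σ√T = 0.51 × 0.5774 = 0.2944
d₁ = [ln(145/135) + (0.029 + 0.51²/2)·0.3333] / 0.2944 = [0.0715 + 0.0530] / 0.2944 = 0.4227 ≈ 0.42
d₂ = d₁ − σ√T = 0.4227 − 0.2944 = 0.1283 ≈ 0.13
Pr(exercise) under Q = N(d₂) = 0.5517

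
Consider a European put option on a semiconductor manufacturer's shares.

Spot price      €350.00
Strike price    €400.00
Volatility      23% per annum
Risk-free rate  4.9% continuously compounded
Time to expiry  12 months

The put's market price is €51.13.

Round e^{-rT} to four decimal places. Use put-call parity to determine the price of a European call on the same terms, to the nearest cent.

exp(−rT) = exp(−0.049·1) = 0.9522
Put-call parity: C − P = S − K·e^(−rT) = 350 − 400·0.9522 = 350 − 380.8800 = -30.8800
C = P + (C − P) = 51.13 + (-30.8800) = 20.2500

€20.25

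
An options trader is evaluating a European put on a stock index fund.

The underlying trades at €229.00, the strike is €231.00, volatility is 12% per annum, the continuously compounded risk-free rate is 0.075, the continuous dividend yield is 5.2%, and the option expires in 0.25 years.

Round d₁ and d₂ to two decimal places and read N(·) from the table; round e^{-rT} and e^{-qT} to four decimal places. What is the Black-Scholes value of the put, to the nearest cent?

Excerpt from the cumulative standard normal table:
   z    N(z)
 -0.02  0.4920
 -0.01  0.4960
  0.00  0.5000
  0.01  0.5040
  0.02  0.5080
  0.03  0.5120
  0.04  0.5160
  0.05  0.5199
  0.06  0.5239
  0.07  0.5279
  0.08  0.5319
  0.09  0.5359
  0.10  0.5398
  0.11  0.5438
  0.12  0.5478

σ√T = 0.12 × 0.5000 = 0.0600
d₁ = [ln(229/231) + (0.075 − 0.052 + ½·0.12²)·0.25] / (σ√T) = (-0.0087 + 0.0075) / 0.0600 = -0.0191 ⇒ -0.02
d₂ = -0.0191 − 0.0600 = -0.0791 ⇒ -0.08
exp(−qT) = exp(−0.052·0.25) = 0.9871;  exp(−rT) = exp(−0.075·0.25) = 0.9814
P = 231·0.9814·N(0.08) − 229·0.9871·N(0.02) = 231·0.9814·0.5319 − 229·0.9871·0.5080 = 120.5835 − 114.8313 = 5.7522

€5.75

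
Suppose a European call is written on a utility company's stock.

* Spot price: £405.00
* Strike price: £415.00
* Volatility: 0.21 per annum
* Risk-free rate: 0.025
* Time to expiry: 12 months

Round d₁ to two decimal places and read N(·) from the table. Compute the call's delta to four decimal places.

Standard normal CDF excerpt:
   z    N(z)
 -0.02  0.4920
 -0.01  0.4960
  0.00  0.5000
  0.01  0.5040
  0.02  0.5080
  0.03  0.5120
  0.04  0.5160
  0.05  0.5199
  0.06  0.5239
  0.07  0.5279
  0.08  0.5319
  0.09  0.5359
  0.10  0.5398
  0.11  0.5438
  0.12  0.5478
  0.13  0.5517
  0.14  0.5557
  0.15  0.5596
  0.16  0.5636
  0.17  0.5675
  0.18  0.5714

σ√T = 0.21·√1 = 0.2100
d₁ = [ln(405/415) + (0.025 + 0.21²/2)·1] / 0.2100 = [-0.0244 + 0.0470] / 0.2100 = 0.1079 → 0.11
N(d₁) = N(0.11) = 0.5438
Δ_call = N(d₁) = 0.5438

0.5438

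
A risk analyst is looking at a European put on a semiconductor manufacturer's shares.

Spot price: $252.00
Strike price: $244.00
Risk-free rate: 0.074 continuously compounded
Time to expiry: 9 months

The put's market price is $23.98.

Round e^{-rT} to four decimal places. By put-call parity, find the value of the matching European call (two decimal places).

e^(−rT) = e^(−0.074·0.75) = 0.9460
Put-call parity: C − P = S − K·e^(−rT) = 252 − 244·0.9460 = 252 − 230.8240 = 21.1760
C = P + (C − P) = 23.98 + (21.1760) = 45.1560

$45.16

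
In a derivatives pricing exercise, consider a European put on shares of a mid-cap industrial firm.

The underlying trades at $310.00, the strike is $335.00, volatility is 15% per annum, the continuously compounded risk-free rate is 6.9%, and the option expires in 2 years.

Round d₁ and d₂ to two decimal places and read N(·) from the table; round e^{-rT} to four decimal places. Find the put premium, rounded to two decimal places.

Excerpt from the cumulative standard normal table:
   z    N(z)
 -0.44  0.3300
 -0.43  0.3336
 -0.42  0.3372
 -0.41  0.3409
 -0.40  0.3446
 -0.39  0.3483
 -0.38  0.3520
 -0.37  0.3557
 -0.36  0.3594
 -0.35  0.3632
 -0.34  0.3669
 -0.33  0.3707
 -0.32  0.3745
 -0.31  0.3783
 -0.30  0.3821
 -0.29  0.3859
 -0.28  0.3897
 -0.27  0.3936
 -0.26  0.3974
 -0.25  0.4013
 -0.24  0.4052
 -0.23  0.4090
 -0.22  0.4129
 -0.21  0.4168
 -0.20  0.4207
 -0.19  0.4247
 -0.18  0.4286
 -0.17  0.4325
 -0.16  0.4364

σ√T = 0.15·√2 = 0.2121
ln(S/K) + (r + σ²/2)T = ln(310/335) + (0.069 + 0.15²/2)·2 = -0.0776 + 0.1605 = 0.0829
d₁ = 0.0829 / 0.2121 = 0.3910 ≈ 0.39
d₂ = d₁ − σ√T = 0.3910 − 0.2121 = 0.1789 ≈ 0.18
exp(−rT) = exp(−0.069·2) = 0.8711
N(−d₂) = N(-0.18) = 0.4286;  N(−d₁) = N(-0.39) = 0.3483
P = 335·0.8711·0.4286 − 310·0.3483 = 125.0734 − 107.9730 = 17.1004

$17.10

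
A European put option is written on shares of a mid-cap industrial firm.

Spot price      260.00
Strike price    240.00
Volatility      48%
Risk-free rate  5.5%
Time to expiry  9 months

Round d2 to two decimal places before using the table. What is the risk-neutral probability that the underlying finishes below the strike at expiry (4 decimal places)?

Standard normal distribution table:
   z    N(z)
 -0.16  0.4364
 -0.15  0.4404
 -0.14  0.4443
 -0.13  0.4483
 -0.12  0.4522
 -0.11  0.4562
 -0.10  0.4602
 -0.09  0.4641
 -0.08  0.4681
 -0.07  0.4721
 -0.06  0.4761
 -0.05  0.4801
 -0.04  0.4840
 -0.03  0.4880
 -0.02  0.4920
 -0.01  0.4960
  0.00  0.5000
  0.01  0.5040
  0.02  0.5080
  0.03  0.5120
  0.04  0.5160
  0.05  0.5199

σ√T = 0.48·√0.75 = 0.4157
d₁ = [ln(260/240) + (0.055 + 0.48²/2)·0.75] / 0.4157 = [0.0800 + 0.1276] / 0.4157 = 0.4996 ⇒ 0.50
d₂ = d₁ − σ√T = 0.4996 − 0.4157 = 0.0839 ⇒ 0.08
Risk-neutral Pr[S_T < K] = N(−d₂) = N(-0.08) = 0.4681

0.4681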